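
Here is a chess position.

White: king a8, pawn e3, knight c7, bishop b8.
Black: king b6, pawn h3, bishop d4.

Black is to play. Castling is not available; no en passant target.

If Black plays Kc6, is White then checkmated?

no

After Kc6: white king on a8; in check: no.
White is not in check, so this cannot be checkmate.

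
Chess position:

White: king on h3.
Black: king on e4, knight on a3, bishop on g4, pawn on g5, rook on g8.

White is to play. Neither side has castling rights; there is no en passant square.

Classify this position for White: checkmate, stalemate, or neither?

White to move; white king on h3.
In check: yes, from the black bishop on g4.
Legal moves for White: Kxg4, Kg3, Kh2, Kg2.
White is in check but has 4 legal moves → neither.

neither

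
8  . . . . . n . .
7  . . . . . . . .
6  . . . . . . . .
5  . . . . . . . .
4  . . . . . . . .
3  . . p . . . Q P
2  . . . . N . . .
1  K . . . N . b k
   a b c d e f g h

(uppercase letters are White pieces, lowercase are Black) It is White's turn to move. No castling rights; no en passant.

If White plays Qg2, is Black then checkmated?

yes

After Qg2: black king on h1; in check: yes, from the white queen on g2.
King squares — g1: own bishop; g2: attacked by Ne1; h2: attacked by Qg2.
Black has no legal moves → checkmate.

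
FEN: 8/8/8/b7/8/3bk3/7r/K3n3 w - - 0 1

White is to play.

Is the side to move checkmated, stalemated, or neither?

White to move; white king on a1.
In check: no.
King squares — b1: attacked by Bd3; a2: attacked by Rh2; b2: attacked by Rh2.
Legal moves for White: none.
Not in check and no legal moves → stalemate.

stalemate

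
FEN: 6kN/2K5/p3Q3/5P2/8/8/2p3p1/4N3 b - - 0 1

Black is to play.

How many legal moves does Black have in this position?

Black to move; king on g8.
In check: yes, from the white queen on e6.
Legal moves: Kxh8, Kf8, Kh7, Kg7.
Count: 4.

4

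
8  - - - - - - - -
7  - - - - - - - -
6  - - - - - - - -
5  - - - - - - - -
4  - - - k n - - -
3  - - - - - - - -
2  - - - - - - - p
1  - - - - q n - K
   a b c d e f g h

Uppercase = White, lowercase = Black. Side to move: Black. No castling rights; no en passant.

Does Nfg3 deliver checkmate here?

no

After Nfg3: white king on h1; in check: yes, from the black queen on e1 and the black knight on g3.
White has 2 legal replies: Kxh2, Kg2.
In check but a legal move exists → not checkmate.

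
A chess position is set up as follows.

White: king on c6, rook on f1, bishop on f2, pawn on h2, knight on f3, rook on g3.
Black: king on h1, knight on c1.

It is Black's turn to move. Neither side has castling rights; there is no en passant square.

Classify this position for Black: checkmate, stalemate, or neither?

checkmate

Black to move; black king on h1.
In check: yes, from the white rook on f1.
King squares — g1: attacked by Rf1; g2: attacked by Rg3; h2: attacked by Nf3.
Legal moves for Black: none.
In check with no legal moves → checkmate.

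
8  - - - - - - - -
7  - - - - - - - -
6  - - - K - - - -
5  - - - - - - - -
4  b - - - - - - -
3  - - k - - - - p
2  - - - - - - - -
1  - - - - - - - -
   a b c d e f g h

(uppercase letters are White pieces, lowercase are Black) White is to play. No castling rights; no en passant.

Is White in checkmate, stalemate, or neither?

neither

White to move; white king on d6.
In check: no.
Legal moves for White: Ke7, Kc7, Ke6, Ke5, Kd5, Kc5.
White has 6 legal moves and is not in check → neither.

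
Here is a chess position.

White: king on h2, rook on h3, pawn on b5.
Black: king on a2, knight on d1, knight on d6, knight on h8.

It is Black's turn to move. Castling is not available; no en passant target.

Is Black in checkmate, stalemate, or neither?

Black to move; black king on a2.
In check: no.
Legal moves for Black: Nhf7, Ng6, Ne8, Nc8, Ndf7, Nb7, Nf5, Nxb5, Ne4, Nc4, Kb2, Kb1, Ka1, Ne3, Nc3, Nf2, Nb2.
Black has 17 legal moves and is not in check → neither.

neither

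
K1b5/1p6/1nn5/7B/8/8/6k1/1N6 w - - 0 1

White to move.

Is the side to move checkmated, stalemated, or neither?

White to move; white king on a8.
In check: yes, from the black knight on b6.
King squares — a7: attacked by Nc6; b7: attacked by Bc8; b8: attacked by Nc6.
Legal moves for White: none.
In check with no legal moves → checkmate.

checkmate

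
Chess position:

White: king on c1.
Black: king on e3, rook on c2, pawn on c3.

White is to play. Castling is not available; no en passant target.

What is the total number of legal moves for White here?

3

White to move; king on c1.
In check: yes, from the black rook on c2.
Legal moves: Kxc2, Kd1, Kb1.
Count: 3.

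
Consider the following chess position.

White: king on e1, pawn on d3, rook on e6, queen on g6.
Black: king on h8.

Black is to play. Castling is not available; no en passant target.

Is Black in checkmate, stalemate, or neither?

Black to move; black king on h8.
In check: no.
King squares — g7: attacked by Qg6; h7: attacked by Qg6; g8: attacked by Qg6.
Legal moves for Black: none.
Not in check and no legal moves → stalemate.

stalemate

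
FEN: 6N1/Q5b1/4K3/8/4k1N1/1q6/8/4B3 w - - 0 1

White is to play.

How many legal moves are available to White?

3

White to move; king on e6.
In check: yes, from the black queen on b3.
Legal moves: Ke7, Kd7, Kd6.
Count: 3.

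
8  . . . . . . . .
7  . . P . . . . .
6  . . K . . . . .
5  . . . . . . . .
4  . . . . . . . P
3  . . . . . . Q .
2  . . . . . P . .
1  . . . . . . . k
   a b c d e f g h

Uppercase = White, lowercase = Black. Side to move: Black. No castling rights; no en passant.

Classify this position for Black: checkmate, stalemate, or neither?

Black to move; black king on h1.
In check: no.
King squares — g1: attacked by Qg3; g2: attacked by Qg3; h2: attacked by Qg3.
Legal moves for Black: none.
Not in check and no legal moves → stalemate.

stalemate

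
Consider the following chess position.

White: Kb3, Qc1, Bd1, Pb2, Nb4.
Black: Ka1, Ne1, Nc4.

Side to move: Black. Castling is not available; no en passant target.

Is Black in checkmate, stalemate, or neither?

Black to move; black king on a1.
In check: yes, from the white queen on c1.
King squares — b1: attacked by Qc1; a2: attacked by Kb3; b2: attacked by Qc1.
Legal moves for Black: none.
In check with no legal moves → checkmate.

checkmate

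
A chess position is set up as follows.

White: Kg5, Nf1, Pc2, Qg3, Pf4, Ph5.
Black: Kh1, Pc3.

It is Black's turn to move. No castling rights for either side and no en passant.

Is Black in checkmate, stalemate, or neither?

stalemate

Black to move; black king on h1.
In check: no.
King squares — g1: attacked by Qg3; g2: attacked by Qg3; h2: attacked by Nf1.
Legal moves for Black: none.
Not in check and no legal moves → stalemate.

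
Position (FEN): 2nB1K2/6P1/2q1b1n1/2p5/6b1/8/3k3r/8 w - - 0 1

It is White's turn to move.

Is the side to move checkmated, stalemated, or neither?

White to move; white king on f8.
In check: yes, from the black knight on g6.
King squares — e7: attacked by Ng6; f7: attacked by Be6; g7: own pawn; e8: attacked by Qc6; g8: attacked by Be6.
Legal moves for White: none.
In check with no legal moves → checkmate.

checkmate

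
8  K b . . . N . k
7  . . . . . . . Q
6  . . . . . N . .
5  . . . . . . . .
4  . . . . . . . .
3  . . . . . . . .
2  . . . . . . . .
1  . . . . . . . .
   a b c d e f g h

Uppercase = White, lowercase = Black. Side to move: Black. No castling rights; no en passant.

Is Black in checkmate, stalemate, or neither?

checkmate

Black to move; black king on h8.
In check: yes, from the white queen on h7.
King squares — g7: attacked by Qh7; h7: attacked by Nf6; g8: attacked by Nf6.
Legal moves for Black: none.
In check with no legal moves → checkmate.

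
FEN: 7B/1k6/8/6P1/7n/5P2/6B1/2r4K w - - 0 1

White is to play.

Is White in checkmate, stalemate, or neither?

neither

White to move; white king on h1.
In check: yes, from the black rook on c1.
King squares — g1: attacked by Rc1; g2: own bishop; h2: available.
Legal moves for White: Kh2, Bf1.
White is in check but has 2 legal moves → neither.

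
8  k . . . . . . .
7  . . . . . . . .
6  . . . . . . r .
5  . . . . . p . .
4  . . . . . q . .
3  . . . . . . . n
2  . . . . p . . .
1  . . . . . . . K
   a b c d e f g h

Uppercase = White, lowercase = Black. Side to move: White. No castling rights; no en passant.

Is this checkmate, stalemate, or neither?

stalemate

White to move; white king on h1.
In check: no.
King squares — g1: attacked by Nh3; g2: attacked by Rg6; h2: attacked by Qf4.
Legal moves for White: none.
Not in check and no legal moves → stalemate.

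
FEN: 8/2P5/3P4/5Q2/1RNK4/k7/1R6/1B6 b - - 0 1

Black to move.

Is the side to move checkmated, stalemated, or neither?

checkmate

Black to move; black king on a3.
In check: yes, from the white knight on c4.
King squares — a2: attacked by Bb1; b2: attacked by Rb4; b3: attacked by Rb2; a4: attacked by Rb4; b4: attacked by Rb2.
Legal moves for Black: none.
In check with no legal moves → checkmate.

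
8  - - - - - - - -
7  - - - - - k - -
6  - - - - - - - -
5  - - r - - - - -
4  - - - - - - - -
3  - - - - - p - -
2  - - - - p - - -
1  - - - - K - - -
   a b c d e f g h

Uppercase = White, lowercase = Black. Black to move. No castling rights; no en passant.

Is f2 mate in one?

After f2: white king on e1; in check: yes, from the black pawn on f2.
White has 3 legal replies: Kxf2, Kxe2, Kd2.
In check but a legal move exists → not checkmate.

no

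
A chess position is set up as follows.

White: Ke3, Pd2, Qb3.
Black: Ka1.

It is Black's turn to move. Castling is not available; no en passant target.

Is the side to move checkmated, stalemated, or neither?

stalemate

Black to move; black king on a1.
In check: no.
King squares — b1: attacked by Qb3; a2: attacked by Qb3; b2: attacked by Qb3.
Legal moves for Black: none.
Not in check and no legal moves → stalemate.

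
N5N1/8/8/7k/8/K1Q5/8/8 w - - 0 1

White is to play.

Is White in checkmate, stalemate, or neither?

neither

White to move; white king on a3.
In check: no.
Legal moves for White include: Ne7, Nh6, Nf6+, Nc7, Nb6, Qh8+, Qc8, Qg7, Qc7, Qf6, Qc6, Qe5+, Qc5+, Qa5+, Qd4, Qc4, Qb4, Qh3+, ... (list truncated; more exist).
White has legal moves and is not in check → neither.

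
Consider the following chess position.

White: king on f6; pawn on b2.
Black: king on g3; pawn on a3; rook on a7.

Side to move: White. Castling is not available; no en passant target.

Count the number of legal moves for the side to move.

8

White to move; king on f6.
In check: no.
Legal moves: Kg6, Ke6, Kg5, Kf5, Ke5, bxa3, b3, b4.
Count: 8.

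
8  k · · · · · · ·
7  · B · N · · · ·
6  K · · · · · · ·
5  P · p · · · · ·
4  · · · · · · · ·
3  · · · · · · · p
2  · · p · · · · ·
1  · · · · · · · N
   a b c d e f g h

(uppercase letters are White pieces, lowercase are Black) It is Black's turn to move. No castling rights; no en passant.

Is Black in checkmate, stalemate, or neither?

checkmate

Black to move; black king on a8.
In check: yes, from the white bishop on b7.
King squares — a7: attacked by Ka6; b7: attacked by Ka6; b8: attacked by Nd7.
Legal moves for Black: none.
In check with no legal moves → checkmate.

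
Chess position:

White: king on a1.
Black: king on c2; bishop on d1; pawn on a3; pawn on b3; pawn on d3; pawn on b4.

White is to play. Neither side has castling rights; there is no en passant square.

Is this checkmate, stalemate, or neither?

stalemate

White to move; white king on a1.
In check: no.
King squares — b1: attacked by Kc2; a2: attacked by Pb3; b2: attacked by Kc2.
Legal moves for White: none.
Not in check and no legal moves → stalemate.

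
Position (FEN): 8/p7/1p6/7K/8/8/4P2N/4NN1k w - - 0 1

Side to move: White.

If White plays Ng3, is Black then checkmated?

After Ng3: black king on h1; in check: yes, from the white knight on g3.
Black has 2 legal replies: Kxh2, Kg1.
In check but a legal move exists → not checkmate.

no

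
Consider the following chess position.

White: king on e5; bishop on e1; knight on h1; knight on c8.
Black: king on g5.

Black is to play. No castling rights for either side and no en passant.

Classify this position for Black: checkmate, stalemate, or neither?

Black to move; black king on g5.
In check: no.
Legal moves for Black: Kh6, Kg6, Kh5, Kg4.
Black has 4 legal moves and is not in check → neither.

neither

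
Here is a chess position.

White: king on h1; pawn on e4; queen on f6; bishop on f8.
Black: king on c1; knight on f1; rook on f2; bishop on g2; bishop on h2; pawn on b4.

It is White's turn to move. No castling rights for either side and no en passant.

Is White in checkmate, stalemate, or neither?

checkmate

White to move; white king on h1.
In check: yes, from the black bishop on g2.
King squares — g1: attacked by Bh2; g2: attacked by Rf2; h2: attacked by Nf1.
Legal moves for White: none.
In check with no legal moves → checkmate.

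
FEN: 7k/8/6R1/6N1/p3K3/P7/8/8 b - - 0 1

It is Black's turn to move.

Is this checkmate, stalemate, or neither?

Black to move; black king on h8.
In check: no.
King squares — g7: attacked by Rg6; h7: attacked by Ng5; g8: attacked by Rg6.
Legal moves for Black: none.
Not in check and no legal moves → stalemate.

stalemate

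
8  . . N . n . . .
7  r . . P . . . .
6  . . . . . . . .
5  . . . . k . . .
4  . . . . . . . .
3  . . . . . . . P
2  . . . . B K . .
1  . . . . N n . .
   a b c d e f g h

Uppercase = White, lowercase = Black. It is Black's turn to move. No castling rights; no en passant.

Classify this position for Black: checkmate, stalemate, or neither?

Black to move; black king on e5.
In check: no.
Legal moves for Black include: Ng7, Nc7, Nf6, Nd6, Ra8, Rxd7, Rc7, Rb7, Ra6, Ra5, Ra4, Ra3, Ra2, Ra1, Kf6, Ke6, Kf5, Kd5, ... (list truncated; more exist).
Black has legal moves and is not in check → neither.

neither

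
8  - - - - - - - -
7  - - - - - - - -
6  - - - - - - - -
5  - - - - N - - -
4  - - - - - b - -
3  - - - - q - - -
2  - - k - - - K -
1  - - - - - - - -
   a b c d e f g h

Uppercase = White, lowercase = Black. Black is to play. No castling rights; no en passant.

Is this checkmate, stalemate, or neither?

neither

Black to move; black king on c2.
In check: no.
Legal moves for Black include: Bh6, Bg5, Bxe5, Bg3, Bh2, Qa7, Qb6, Qxe5, Qc5, Qe4+, Qd4, Qh3+, Qg3+, Qf3+, Qd3, Qc3, Qb3, Qa3, ... (list truncated; more exist).
Black has legal moves and is not in check → neither.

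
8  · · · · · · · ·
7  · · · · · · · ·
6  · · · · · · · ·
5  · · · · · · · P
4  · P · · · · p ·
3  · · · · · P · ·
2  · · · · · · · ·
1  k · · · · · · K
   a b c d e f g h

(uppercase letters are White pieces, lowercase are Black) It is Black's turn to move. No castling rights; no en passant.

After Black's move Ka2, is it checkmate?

After Ka2: white king on h1; in check: no.
White is not in check, so this cannot be checkmate.

no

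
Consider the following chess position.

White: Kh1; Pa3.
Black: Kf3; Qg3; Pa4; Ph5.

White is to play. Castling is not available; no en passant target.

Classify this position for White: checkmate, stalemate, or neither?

White to move; white king on h1.
In check: no.
King squares — g1: attacked by Qg3; g2: attacked by Kf3; h2: attacked by Qg3.
Legal moves for White: none.
Not in check and no legal moves → stalemate.

stalemate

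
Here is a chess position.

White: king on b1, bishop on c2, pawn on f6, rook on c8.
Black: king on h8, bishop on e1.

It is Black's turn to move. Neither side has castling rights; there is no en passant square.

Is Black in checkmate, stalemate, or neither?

checkmate

Black to move; black king on h8.
In check: yes, from the white rook on c8.
King squares — g7: attacked by Pf6; h7: attacked by Bc2; g8: attacked by Rc8.
Legal moves for Black: none.
In check with no legal moves → checkmate.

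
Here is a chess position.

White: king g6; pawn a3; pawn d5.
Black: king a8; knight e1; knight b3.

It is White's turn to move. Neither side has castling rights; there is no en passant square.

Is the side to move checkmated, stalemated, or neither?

neither

White to move; white king on g6.
In check: no.
Legal moves for White: Kh7, Kg7, Kf7, Kh6, Kf6, Kh5, Kg5, Kf5, d6, a4.
White has 10 legal moves and is not in check → neither.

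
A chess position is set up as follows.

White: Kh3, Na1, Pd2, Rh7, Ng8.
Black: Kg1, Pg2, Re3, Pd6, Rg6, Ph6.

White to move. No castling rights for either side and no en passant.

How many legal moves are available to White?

2

White to move; king on h3.
In check: yes, from the black rook on e3.
Legal moves: Kh4, dxe3.
Count: 2.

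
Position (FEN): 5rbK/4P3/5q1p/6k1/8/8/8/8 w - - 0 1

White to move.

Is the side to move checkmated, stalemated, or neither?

checkmate

White to move; white king on h8.
In check: yes, from the black queen on f6.
King squares — g7: attacked by Qf6; h7: attacked by Bg8; g8: attacked by Rf8.
Legal moves for White: none.
In check with no legal moves → checkmate.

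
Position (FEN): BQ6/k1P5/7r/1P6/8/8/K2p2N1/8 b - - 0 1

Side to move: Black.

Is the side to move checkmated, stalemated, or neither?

checkmate

Black to move; black king on a7.
In check: yes, from the white queen on b8.
King squares — a6: attacked by Pb5; b6: attacked by Qb8; b7: attacked by Ba8; a8: attacked by Qb8; b8: attacked by Pc7.
Legal moves for Black: none.
In check with no legal moves → checkmate.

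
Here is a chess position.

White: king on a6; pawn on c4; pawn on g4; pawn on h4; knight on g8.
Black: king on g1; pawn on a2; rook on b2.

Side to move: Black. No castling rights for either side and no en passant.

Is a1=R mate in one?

yes

After a1=R: white king on a6; in check: yes, from the black rook on a1.
King squares — a5: attacked by Ra1; b5: attacked by Rb2; b6: attacked by Rb2; a7: attacked by Ra1; b7: attacked by Rb2.
White has no legal moves → checkmate.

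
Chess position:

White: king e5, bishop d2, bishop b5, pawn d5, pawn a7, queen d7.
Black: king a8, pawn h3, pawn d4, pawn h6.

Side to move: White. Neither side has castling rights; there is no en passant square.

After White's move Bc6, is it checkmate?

After Bc6: black king on a8; in check: yes, from the white bishop on c6.
King squares — a7: attacked by Qd7; b7: attacked by Bc6; b8: attacked by Pa7.
Black has no legal moves → checkmate.

yes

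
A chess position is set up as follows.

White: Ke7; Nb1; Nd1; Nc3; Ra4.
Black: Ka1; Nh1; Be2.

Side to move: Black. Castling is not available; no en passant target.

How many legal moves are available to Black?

0

Black to move; king on a1.
In check: yes, from the white rook on a4.
Legal moves: none.
Count: 0.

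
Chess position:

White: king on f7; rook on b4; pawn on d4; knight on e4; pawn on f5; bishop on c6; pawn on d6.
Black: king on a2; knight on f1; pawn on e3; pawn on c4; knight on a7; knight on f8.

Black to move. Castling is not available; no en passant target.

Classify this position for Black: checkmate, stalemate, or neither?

neither

Black to move; black king on a2.
In check: no.
Legal moves for Black: Nh7, Nd7, Ng6, Ne6, Nc8, Nxc6, Nb5, Ka3, Ka1, Ng3, Nh2, Nd2, c3, e2.
Black has 14 legal moves and is not in check → neither.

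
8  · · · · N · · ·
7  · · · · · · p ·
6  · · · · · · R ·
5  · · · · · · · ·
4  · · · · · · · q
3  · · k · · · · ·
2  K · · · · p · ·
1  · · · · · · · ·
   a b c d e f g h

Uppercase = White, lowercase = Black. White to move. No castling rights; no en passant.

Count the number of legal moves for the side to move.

White to move; king on a2.
In check: no.
Legal moves: Nxg7, Nc7, Nf6, Nd6, Rxg7, Rh6, Rf6, Re6, Rd6, Rc6+, Rb6, Ra6, Rg5, Rg4, Rg3+, Rg2, Rg1, Ka3, Kb1, Ka1.
Count: 20.

20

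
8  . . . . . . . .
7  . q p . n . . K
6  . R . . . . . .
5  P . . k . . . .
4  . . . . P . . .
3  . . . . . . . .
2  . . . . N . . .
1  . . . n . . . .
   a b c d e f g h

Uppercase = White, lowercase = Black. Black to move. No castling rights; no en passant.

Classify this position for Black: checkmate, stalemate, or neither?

neither

Black to move; black king on d5.
In check: yes, from the white pawn on e4.
Legal moves for Black: Ke5, Kc5, Kxe4, Kc4.
Black is in check but has 4 legal moves → neither.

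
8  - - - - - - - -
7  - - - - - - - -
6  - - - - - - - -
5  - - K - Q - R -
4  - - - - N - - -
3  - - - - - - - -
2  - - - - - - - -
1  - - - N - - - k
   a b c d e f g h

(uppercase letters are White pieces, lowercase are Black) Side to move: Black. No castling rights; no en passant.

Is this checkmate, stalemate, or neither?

stalemate

Black to move; black king on h1.
In check: no.
King squares — g1: attacked by Rg5; g2: attacked by Rg5; h2: attacked by Qe5.
Legal moves for Black: none.
Not in check and no legal moves → stalemate.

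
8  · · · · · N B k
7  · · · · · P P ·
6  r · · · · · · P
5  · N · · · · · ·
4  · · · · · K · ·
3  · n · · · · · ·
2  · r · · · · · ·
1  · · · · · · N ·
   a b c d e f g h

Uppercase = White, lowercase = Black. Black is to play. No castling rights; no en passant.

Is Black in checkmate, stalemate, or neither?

Black to move; black king on h8.
In check: yes, from the white pawn on g7.
King squares — g7: attacked by Ph6; h7: attacked by Nf8; g8: attacked by Pf7.
Legal moves for Black: none.
In check with no legal moves → checkmate.

checkmate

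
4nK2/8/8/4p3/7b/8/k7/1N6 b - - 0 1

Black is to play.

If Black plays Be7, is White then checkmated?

After Be7: white king on f8; in check: yes, from the black bishop on e7.
White has 4 legal replies: Kg8, Kxe8, Kf7, Kxe7.
In check but a legal move exists → not checkmate.

no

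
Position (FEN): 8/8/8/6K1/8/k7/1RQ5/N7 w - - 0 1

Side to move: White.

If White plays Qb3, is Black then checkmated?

After Qb3: black king on a3; in check: yes, from the white queen on b3.
King squares — a2: attacked by Rb2; b2: attacked by Qb3; b3: attacked by Na1; a4: attacked by Qb3; b4: attacked by Qb3.
Black has no legal moves → checkmate.

yes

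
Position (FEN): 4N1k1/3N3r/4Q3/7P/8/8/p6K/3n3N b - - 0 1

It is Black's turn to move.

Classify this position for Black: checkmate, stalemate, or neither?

neither

Black to move; black king on g8.
In check: yes, from the white queen on e6.
Legal moves for Black: Kh8, Rf7.
Black is in check but has 2 legal moves → neither.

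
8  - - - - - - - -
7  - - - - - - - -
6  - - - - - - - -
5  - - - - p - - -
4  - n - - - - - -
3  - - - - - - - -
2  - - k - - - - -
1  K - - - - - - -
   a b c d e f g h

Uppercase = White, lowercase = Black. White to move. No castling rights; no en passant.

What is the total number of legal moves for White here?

White to move; king on a1.
In check: no.
Legal moves: none.
Count: 0.

0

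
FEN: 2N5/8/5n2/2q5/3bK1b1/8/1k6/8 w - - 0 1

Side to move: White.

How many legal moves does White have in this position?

2

White to move; king on e4.
In check: yes, from the black knight on f6.
Legal moves: Kf4, Kd3.
Count: 2.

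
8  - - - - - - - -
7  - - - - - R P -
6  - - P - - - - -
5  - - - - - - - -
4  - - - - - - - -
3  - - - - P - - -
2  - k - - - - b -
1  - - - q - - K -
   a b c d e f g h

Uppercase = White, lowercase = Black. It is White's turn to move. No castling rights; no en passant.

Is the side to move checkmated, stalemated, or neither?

White to move; white king on g1.
In check: yes, from the black queen on d1.
King squares — f1: attacked by Qd1; h1: attacked by Qd1; f2: available; g2: available; h2: available.
Legal moves for White: Kh2, Kxg2, Kf2, Rf1.
White is in check but has 4 legal moves → neither.

neither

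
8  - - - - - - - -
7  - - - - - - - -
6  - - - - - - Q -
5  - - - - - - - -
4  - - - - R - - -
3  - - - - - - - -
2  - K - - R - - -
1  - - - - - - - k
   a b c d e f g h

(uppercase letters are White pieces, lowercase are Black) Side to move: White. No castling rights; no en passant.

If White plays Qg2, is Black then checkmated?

yes

After Qg2: black king on h1; in check: yes, from the white queen on g2.
King squares — g1: attacked by Qg2; g2: attacked by Re2; h2: attacked by Qg2.
Black has no legal moves → checkmate.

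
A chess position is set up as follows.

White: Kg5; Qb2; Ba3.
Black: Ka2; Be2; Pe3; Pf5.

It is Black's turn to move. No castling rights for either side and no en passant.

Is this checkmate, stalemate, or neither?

checkmate

Black to move; black king on a2.
In check: yes, from the white queen on b2.
King squares — a1: attacked by Qb2; b1: attacked by Qb2; b2: attacked by Ba3; a3: attacked by Qb2; b3: attacked by Qb2.
Legal moves for Black: none.
In check with no legal moves → checkmate.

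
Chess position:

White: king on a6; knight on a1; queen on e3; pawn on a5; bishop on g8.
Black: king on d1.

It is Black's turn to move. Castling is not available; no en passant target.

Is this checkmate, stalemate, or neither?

Black to move; black king on d1.
In check: no.
King squares — c1: attacked by Qe3; e1: attacked by Qe3; c2: attacked by Na1; d2: attacked by Qe3; e2: attacked by Qe3.
Legal moves for Black: none.
Not in check and no legal moves → stalemate.

stalemate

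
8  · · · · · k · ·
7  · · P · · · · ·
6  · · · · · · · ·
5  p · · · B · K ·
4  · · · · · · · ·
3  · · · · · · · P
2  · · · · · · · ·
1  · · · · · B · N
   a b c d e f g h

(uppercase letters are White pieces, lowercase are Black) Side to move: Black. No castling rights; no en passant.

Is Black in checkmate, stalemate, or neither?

Black to move; black king on f8.
In check: no.
Legal moves for Black: Kg8, Ke8, Kf7, Ke7, a4.
Black has 5 legal moves and is not in check → neither.

neither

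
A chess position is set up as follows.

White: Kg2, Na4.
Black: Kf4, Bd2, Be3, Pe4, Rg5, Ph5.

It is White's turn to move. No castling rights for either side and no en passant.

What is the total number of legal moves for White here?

White to move; king on g2.
In check: yes, from the black rook on g5.
Legal moves: Kh3, Kh2, Kh1, Kf1.
Count: 4.

4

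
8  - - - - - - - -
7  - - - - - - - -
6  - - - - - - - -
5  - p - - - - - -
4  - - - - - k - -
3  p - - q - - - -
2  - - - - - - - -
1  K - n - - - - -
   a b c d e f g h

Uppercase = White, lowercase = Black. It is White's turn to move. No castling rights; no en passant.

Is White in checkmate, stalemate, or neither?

stalemate

White to move; white king on a1.
In check: no.
King squares — b1: attacked by Qd3; a2: attacked by Nc1; b2: attacked by Pa3.
Legal moves for White: none.
Not in check and no legal moves → stalemate.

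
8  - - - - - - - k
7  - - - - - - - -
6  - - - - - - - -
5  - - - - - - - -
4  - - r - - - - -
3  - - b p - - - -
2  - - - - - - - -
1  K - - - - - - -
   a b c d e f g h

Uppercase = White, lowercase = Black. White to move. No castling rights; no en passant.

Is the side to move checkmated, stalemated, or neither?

White to move; white king on a1.
In check: yes, from the black bishop on c3.
King squares — b1: available; a2: available; b2: attacked by Bc3.
Legal moves for White: Ka2, Kb1.
White is in check but has 2 legal moves → neither.

neither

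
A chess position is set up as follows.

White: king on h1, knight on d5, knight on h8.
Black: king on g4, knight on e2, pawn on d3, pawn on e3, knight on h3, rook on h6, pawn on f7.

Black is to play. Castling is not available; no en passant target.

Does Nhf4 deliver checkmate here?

After Nhf4: white king on h1; in check: yes, from the black rook on h6.
King squares — g1: attacked by Ne2; g2: attacked by Nf4; h2: attacked by Rh6.
White has no legal moves → checkmate.

yes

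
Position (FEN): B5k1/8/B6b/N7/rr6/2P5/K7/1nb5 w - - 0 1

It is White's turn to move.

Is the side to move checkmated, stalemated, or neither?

checkmate

White to move; white king on a2.
In check: yes, from the black rook on a4.
King squares — a1: attacked by Ra4; b1: attacked by Rb4; b2: attacked by Bc1; a3: attacked by Nb1; b3: attacked by Rb4.
Legal moves for White: none.
In check with no legal moves → checkmate.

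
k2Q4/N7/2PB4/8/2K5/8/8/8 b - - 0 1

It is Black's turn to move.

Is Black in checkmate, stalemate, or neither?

neither

Black to move; black king on a8.
In check: yes, from the white queen on d8.
Legal moves for Black: Kxa7.
Black is in check but has 1 legal move → neither.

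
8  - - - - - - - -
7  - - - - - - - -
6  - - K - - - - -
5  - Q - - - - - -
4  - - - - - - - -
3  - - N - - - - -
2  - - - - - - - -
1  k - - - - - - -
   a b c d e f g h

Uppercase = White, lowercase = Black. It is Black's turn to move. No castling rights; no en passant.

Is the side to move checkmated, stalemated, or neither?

stalemate

Black to move; black king on a1.
In check: no.
King squares — b1: attacked by Nc3; a2: attacked by Nc3; b2: attacked by Qb5.
Legal moves for Black: none.
Not in check and no legal moves → stalemate.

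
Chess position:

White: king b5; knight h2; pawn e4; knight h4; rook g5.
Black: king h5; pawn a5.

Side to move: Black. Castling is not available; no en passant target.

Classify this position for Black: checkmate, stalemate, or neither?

Black to move; black king on h5.
In check: yes, from the white rook on g5.
King squares — g4: attacked by Nh2; h4: available; g5: available; g6: attacked by Nh4; h6: available.
Legal moves for Black: Kh6, Kxg5, Kxh4.
Black is in check but has 3 legal moves → neither.

neither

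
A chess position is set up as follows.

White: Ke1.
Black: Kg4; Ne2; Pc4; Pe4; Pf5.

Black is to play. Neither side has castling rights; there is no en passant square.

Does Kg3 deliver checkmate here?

no

After Kg3: white king on e1; in check: no.
White is not in check, so this cannot be checkmate.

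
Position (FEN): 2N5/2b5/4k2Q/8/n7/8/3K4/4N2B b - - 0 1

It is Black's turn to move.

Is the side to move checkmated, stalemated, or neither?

Black to move; black king on e6.
In check: yes, from the white queen on h6.
Legal moves for Black: Kf7, Kd7, Kf5, Ke5.
Black is in check but has 4 legal moves → neither.

neither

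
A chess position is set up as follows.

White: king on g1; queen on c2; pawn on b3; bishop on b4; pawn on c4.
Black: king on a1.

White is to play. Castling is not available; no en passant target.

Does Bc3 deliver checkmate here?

After Bc3: black king on a1; in check: yes, from the white bishop on c3.
King squares — b1: attacked by Qc2; a2: attacked by Qc2; b2: attacked by Qc2.
Black has no legal moves → checkmate.

yes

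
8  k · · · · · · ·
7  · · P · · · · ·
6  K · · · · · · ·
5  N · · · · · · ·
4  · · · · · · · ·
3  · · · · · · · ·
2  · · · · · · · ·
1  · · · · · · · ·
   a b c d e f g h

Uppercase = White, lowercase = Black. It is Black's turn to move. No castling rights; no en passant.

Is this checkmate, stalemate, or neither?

stalemate

Black to move; black king on a8.
In check: no.
King squares — a7: attacked by Ka6; b7: attacked by Na5; b8: attacked by Pc7.
Legal moves for Black: none.
Not in check and no legal moves → stalemate.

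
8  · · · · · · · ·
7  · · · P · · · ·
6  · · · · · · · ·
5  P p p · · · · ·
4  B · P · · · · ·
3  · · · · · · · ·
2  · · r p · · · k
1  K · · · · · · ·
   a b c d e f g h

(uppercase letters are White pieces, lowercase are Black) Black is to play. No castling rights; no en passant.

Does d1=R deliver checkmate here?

After d1=R: white king on a1; in check: yes, from the black rook on d1.
King squares — b1: attacked by Rd1; a2: attacked by Rc2; b2: attacked by Rc2.
White has no legal moves → checkmate.

yes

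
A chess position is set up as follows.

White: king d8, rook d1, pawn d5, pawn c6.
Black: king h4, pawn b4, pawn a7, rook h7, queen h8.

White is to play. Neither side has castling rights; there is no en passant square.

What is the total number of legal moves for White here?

0

White to move; king on d8.
In check: yes, from the black queen on h8.
Legal moves: none.
Count: 0.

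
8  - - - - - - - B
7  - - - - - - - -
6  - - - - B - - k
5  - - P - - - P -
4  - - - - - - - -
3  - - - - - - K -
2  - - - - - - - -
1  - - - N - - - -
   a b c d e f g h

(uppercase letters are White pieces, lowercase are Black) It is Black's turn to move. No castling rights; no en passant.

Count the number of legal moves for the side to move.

Black to move; king on h6.
In check: yes, from the white pawn on g5.
Legal moves: Kh7, Kg6, Kh5, Kxg5.
Count: 4.

4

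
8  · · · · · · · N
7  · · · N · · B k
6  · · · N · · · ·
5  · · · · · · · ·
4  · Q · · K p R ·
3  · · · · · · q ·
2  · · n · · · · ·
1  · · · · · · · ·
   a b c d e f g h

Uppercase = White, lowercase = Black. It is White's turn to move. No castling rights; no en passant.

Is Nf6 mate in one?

yes

After Nf6: black king on h7; in check: yes, from the white knight on f6.
King squares — g6: attacked by Rg4; h6: attacked by Bg7; g7: attacked by Rg4; g8: attacked by Nf6; h8: attacked by Bg7.
Black has no legal moves → checkmate.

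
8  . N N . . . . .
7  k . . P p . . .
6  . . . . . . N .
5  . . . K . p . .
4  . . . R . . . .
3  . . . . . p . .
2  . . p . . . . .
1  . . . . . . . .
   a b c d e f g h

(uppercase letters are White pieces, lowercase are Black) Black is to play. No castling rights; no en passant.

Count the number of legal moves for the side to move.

3

Black to move; king on a7.
In check: yes, from the white knight on c8.
Legal moves: Kxb8, Ka8, Kb7.
Count: 3.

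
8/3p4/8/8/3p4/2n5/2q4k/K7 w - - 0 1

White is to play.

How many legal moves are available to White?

White to move; king on a1.
In check: no.
Legal moves: none.
Count: 0.

0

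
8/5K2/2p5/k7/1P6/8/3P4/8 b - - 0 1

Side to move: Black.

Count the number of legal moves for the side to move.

Black to move; king on a5.
In check: yes, from the white pawn on b4.
Legal moves: Kb6, Ka6, Kb5, Kxb4, Ka4.
Count: 5.

5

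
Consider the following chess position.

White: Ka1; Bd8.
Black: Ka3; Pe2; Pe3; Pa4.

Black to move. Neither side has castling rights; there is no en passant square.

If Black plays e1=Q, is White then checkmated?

After e1=Q: white king on a1; in check: yes, from the black queen on e1.
King squares — b1: attacked by Qe1; a2: attacked by Ka3; b2: attacked by Ka3.
White has no legal moves → checkmate.

yes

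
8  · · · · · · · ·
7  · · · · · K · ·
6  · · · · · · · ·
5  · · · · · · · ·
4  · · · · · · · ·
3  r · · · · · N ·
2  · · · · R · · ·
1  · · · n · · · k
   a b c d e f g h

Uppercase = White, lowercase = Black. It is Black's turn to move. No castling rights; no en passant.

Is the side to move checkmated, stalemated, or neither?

Black to move; black king on h1.
In check: yes, from the white knight on g3.
King squares — g1: available; g2: attacked by Re2; h2: attacked by Re2.
Legal moves for Black: Kg1, Rxg3.
Black is in check but has 2 legal moves → neither.

neither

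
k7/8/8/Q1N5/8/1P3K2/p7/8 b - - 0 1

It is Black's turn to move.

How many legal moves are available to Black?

Black to move; king on a8.
In check: yes, from the white queen on a5.
Legal moves: Kb8.
Count: 1.

1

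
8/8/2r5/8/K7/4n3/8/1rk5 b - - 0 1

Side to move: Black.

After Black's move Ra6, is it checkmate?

After Ra6: white king on a4; in check: yes, from the black rook on a6.
King squares — a3: attacked by Ra6; b3: attacked by Rb1; b4: attacked by Rb1; a5: attacked by Ra6; b5: attacked by Rb1.
White has no legal moves → checkmate.

yes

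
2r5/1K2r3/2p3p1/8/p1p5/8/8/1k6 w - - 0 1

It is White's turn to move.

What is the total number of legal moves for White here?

White to move; king on b7.
In check: yes, from the black rook on e7.
Legal moves: Kxc8, Kb6, Ka6.
Count: 3.

3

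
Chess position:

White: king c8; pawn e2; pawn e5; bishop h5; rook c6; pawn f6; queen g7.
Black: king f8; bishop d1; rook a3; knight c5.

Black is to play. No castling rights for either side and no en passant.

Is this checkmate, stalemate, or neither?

Black to move; black king on f8.
In check: yes, from the white queen on g7.
King squares — e7: attacked by Pf6; f7: attacked by Bh5; g7: attacked by Pf6; e8: attacked by Bh5; g8: attacked by Qg7.
Legal moves for Black: none.
In check with no legal moves → checkmate.

checkmate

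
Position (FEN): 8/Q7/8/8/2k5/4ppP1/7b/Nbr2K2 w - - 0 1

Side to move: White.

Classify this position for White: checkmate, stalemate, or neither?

White to move; white king on f1.
In check: yes, from the black rook on c1.
King squares — e1: attacked by Rc1; g1: attacked by Rc1; e2: attacked by Pf3; f2: attacked by Pe3; g2: attacked by Pf3.
Legal moves for White: none.
In check with no legal moves → checkmate.

checkmate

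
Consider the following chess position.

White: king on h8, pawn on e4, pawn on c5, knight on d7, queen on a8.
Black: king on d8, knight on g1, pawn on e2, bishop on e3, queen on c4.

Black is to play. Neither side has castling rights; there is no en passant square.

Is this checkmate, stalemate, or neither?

neither

Black to move; black king on d8.
In check: yes, from the white queen on a8.
King squares — c7: available; d7: available; e7: available; c8: attacked by Qa8; e8: attacked by Qa8.
Legal moves for Black: Ke7, Kxd7, Kc7.
Black is in check but has 3 legal moves → neither.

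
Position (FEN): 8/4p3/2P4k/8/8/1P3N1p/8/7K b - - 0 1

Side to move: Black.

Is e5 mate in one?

no

After e5: white king on h1; in check: no.
White is not in check, so this cannot be checkmate.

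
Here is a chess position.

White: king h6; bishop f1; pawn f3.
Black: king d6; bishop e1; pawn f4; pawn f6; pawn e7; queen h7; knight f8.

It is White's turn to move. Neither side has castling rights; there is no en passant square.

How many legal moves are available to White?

0

White to move; king on h6.
In check: yes, from the black queen on h7.
Legal moves: none.
Count: 0.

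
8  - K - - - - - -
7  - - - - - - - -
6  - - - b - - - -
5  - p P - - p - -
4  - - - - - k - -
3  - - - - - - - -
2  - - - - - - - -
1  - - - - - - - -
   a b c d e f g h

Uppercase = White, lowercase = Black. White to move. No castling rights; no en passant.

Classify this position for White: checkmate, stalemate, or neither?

White to move; white king on b8.
In check: yes, from the black bishop on d6.
Legal moves for White: Kc8, Ka8, Kb7, Ka7, cxd6.
White is in check but has 5 legal moves → neither.

neither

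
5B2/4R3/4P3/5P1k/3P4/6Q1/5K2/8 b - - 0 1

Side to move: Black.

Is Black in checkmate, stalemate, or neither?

stalemate

Black to move; black king on h5.
In check: no.
King squares — g4: attacked by Qg3; h4: attacked by Qg3; g5: attacked by Qg3; g6: attacked by Qg3; h6: attacked by Bf8.
Legal moves for Black: none.
Not in check and no legal moves → stalemate.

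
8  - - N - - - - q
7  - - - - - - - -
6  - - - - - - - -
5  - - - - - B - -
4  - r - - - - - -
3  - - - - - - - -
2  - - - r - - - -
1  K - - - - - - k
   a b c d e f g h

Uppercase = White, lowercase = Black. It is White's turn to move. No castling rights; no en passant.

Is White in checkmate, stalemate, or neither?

checkmate

White to move; white king on a1.
In check: yes, from the black queen on h8.
King squares — b1: attacked by Rb4; a2: attacked by Rd2; b2: attacked by Rd2.
Legal moves for White: none.
In check with no legal moves → checkmate.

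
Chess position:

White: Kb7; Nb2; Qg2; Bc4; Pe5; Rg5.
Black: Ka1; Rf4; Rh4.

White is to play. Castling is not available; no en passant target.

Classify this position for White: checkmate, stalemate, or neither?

neither

White to move; white king on b7.
In check: no.
Legal moves for White include: Kc8, Kb8, Ka8, Kc7, Ka7, Kc6, Kb6, Ka6, Rg8, Rg7, Rg6, Rh5, Rf5, Rg4, Rg3, Bg8, Bf7, Be6, ... (list truncated; more exist).
White has legal moves and is not in check → neither.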